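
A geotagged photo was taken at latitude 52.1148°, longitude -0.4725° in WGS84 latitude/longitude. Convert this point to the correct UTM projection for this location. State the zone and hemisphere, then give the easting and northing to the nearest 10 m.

Zone 30N: E 673060 m, N 5776820 m

Longitude -0.4725° lies in the 6° band [-6°, 0°), giving zone 30; latitude is north of the equator, so 30N.
Zone 30 central meridian λ₀ = 6×30 − 183 = -3°; Δλ = +2.5275°.
Transverse Mercator on WGS84 with k₀ = 0.9996 gives E = 673056.289 m, N = 5776820.147 m.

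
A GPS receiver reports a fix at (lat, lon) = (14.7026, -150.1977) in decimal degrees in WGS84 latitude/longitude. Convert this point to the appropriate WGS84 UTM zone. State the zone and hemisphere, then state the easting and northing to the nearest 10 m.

Longitude -150.1977° lies in the 6° band [-156°, -150°), giving zone 5; latitude is north of the equator, so 5N.
Zone 5 central meridian λ₀ = 6×5 − 183 = -153°; Δλ = +2.8023°.
Transverse Mercator on WGS84 with k₀ = 0.9996 gives E = 801786.069 m, N = 1627306.827 m.

Zone 5N: E 801790 m, N 1627310 m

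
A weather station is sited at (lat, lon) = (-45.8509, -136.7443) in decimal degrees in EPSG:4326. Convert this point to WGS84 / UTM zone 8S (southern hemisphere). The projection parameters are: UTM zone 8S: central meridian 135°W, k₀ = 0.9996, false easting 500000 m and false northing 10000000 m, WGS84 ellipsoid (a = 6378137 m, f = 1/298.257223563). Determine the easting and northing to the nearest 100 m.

Zone 8 central meridian λ₀ = 6×8 − 183 = -135°; Δλ = -1.7443°.
Transverse Mercator on WGS84 with k₀ = 0.9996 gives E = 364573.081 m, N = 4921038.943 m.

E 364600 m, N 4921000 m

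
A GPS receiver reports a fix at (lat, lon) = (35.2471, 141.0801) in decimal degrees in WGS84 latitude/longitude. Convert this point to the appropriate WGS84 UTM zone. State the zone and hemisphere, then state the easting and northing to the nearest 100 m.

Longitude 141.0801° lies in the 6° band [138°, 144°), giving zone 54; latitude is north of the equator, so 54N.
Zone 54 central meridian λ₀ = 6×54 − 183 = 141°; Δλ = +0.0801°.
Transverse Mercator on WGS84 with k₀ = 0.9996 gives E = 507287.217 m, N = 3900449.014 m.

Zone 54N: E 507300 m, N 3900400 m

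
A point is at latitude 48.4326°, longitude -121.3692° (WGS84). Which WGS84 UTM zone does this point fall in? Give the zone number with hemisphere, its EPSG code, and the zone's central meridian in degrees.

UTM zone = ⌊(λ + 180)/6⌋ + 1; -121.3692° ∈ [-126°, -120°) → zone 10.
Hemisphere: N (φ ≥ 0).
Central meridian λ₀ = 6×10 − 183 = -123°.
EPSG code: 32610.

Zone 10N (EPSG:32610), central meridian -123°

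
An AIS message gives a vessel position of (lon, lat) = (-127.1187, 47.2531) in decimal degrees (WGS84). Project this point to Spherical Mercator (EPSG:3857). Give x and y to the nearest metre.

x -14150789 m, y 5983485 m

Web Mercator is spherical with R = a = 6378137 m.
x = R·λ = 6378137 × -2.218639856 = -14150788.954 m.
y = R·ln tan(π/4 + φ/2) = 6378137 × 0.938124209 = 5983484.730 m.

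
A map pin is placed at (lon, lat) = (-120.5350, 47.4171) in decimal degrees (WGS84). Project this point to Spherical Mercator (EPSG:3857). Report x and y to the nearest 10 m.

Web Mercator is spherical with R = a = 6378137 m.
x = R·λ = 6378137 × -2.103732614 = -13417894.823 m.
y = R·ln tan(π/4 + φ/2) = 6378137 × 0.942347765 = 6010423.149 m.

x -13417890 m, y 6010420 m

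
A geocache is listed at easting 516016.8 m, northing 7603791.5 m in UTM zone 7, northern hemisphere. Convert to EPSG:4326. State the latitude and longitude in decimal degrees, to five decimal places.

Zone 7N: λ₀ = -141°, k₀ = 0.9996, false easting 500000 m.
Meridian distance M = (N − FN)/k₀ = 7606834.2 m.
Inverse transverse Mercator on WGS84 gives φ = 68.54599995°, λ = -140.60760028°.

lat 68.54600°, lon -140.60760°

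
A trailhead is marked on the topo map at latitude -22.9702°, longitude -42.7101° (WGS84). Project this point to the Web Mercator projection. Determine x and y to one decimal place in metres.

Web Mercator is spherical with R = a = 6378137 m.
x = R·λ = 6378137 × -0.745431869 = -4754466.584 m.
y = R·ln tan(π/4 + φ/2) = 6378137 × -0.412097644 = -2628415.229 m.

x -4754466.6 m, y -2628415.2 m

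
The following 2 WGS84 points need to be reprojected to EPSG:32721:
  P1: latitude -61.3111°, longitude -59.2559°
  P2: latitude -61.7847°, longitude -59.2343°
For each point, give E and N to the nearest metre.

P1: E 379200 m, N 3200474 m; P2: E 382165 m, N 3147779 m

UTM zone 21S: λ₀ = -57°, k₀ = 0.9996.
P1 (-61.3111°, -59.2559°) → (379199.682, 3200473.535) m.
P2 (-61.7847°, -59.2343°) → (382164.958, 3147779.196) m.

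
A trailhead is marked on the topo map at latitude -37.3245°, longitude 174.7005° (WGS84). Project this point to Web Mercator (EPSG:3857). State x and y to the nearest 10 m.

Web Mercator is spherical with R = a = 6378137 m.
x = R·λ = 6378137 × 3.049098930 = 19447570.701 m.
y = R·ln tan(π/4 + φ/2) = 6378137 × -0.703094797 = -4484434.940 m.

x 19447570 m, y -4484430 m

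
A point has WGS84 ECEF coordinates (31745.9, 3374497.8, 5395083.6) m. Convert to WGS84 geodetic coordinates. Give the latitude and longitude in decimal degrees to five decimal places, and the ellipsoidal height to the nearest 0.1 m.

λ = atan2(Y, X) = 89.46100056°; p = √(X²+Y²) = 3374647.1 m.
Bowring's method on WGS84 (a = 6378137 m, b = 6356752.314 m) gives φ = 58.14659958°, h = 837.088 m.

lat 58.14660°, lon 89.46100°, h 837.1 m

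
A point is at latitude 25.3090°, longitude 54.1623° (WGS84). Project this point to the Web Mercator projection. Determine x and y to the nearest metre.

Web Mercator is spherical with R = a = 6378137 m.
x = R·λ = 6378137 × 0.945310465 = 6029319.656 m.
y = R·ln tan(π/4 + φ/2) = 6378137 × 0.456833445 = 2913746.300 m.

x 6029320 m, y 2913746 m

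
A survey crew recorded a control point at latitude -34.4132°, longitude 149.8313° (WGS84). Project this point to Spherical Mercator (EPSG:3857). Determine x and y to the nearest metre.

x 16679144 m, y -4084421 m

Web Mercator is spherical with R = a = 6378137 m.
x = R·λ = 6378137 × 2.615049508 = 16679144.021 m.
y = R·ln tan(π/4 + φ/2) = 6378137 × -0.640378304 = -4084420.557 m.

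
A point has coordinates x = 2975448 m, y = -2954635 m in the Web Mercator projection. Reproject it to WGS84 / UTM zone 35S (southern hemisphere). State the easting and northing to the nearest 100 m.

E 472800 m, N 7164100 m

Web Mercator inverse (R = 6378137 m) → φ = -25.64059694°, λ = 26.72890416°.
UTM 35S forward: E = 472787.275 m, N = 7164088.933 m.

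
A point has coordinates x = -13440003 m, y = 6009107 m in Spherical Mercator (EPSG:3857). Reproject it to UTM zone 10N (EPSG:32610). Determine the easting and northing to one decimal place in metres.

Web Mercator inverse (R = 6378137 m) → φ = 47.40909917°, λ = -120.73360114°.
UTM 10N forward: E = 670980.986 m, N = 5253117.677 m.

E 670981.0 m, N 5253117.7 m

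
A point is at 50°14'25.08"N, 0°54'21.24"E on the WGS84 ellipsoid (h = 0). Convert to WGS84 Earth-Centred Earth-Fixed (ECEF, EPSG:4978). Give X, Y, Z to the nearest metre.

WGS84: a = 6378137 m, e² = 0.006694380; N(φ) = a/√(1−e²sin²φ) = 6390790.679 m.
X = (N+h)·cosφ·cosλ = 4086841.717 m; Y = (N+h)·cosφ·sinλ = 64622.185 m; Z = (N(1−e²)+h)·sinφ = 4879927.056 m.

X 4086842 m, Y 64622 m, Z 4879927 m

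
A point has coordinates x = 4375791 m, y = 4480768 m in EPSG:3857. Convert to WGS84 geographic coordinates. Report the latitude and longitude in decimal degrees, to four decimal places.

R = 6378137 m. λ = x/R = 39.30839935°.
φ = 2·arctan(exp(y/R)) − 90° = 2·arctan(2.01883) − 90° = 37.29830053°.

lat 37.2983°, lon 39.3084°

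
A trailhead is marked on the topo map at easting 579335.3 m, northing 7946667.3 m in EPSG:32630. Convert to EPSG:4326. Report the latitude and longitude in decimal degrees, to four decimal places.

Zone 30N: λ₀ = -3°, k₀ = 0.9996, false easting 500000 m.
Meridian distance M = (N − FN)/k₀ = 7949847.2 m.
Inverse transverse Mercator on WGS84 gives φ = 71.60779955°, λ = -0.74669978°.

lat 71.6078°, lon -0.7467°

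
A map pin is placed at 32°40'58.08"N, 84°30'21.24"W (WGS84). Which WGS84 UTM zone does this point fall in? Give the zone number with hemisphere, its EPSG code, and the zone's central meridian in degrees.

UTM zone = ⌊(λ + 180)/6⌋ + 1; -84.5059° ∈ [-90°, -84°) → zone 16.
Hemisphere: N (φ ≥ 0).
Central meridian λ₀ = 6×16 − 183 = -87°.
EPSG code: 32616.

Zone 16N (EPSG:32616), central meridian -87°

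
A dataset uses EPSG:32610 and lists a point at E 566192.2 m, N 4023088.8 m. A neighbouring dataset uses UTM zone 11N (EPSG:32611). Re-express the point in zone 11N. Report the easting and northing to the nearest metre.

UTM 10N → geographic: φ = 36.35059964°, λ = -122.26229955°.
UTM 11N (λ₀ = -117°) forward: E = 27630.892 m, N = 4035714.728 m.

E 27631 m, N 4035715 m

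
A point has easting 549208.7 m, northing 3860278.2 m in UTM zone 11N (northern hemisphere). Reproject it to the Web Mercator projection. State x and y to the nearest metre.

x -12964435 m, y 4148088 m

Unproject from UTM 11N (λ₀ = -117°) → φ = 34.88369986°, λ = -116.46149993°.
Web Mercator (R = 6378137 m): x = -12964434.869 m, y = 4148087.630 m.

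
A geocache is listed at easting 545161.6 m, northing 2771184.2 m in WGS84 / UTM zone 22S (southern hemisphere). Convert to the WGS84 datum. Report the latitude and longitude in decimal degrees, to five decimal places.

lat -65.17960°, lon -50.03580°

Zone 22S: λ₀ = -51°, k₀ = 0.9996, false easting 500000 m, false northing 10000000 m.
Meridian distance M = (N − FN)/k₀ = -7231708.5 m.
Inverse transverse Mercator on WGS84 gives φ = -65.17960002°, λ = -50.03579927°.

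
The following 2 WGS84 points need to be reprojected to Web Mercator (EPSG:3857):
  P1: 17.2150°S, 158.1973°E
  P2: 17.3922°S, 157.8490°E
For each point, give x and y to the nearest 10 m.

Web Mercator: x = R·λ, y = R·ln tan(π/4+φ/2), R = 6378137 m.
P1 (-17.2150°, 158.1973°) → (17610442.881, -1945866.729) m.
P2 (-17.3922°, 157.8490°) → (17571670.302, -1966527.621) m.

P1: x 17610440 m, y -1945870 m; P2: x 17571670 m, y -1966530 m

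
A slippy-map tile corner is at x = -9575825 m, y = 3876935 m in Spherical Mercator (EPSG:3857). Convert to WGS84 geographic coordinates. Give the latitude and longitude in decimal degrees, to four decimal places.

R = 6378137 m. λ = x/R = -86.02109956°.
φ = 2·arctan(exp(y/R)) − 90° = 2·arctan(1.83647) − 90° = 32.86150150°.

lat 32.8615°, lon -86.0211°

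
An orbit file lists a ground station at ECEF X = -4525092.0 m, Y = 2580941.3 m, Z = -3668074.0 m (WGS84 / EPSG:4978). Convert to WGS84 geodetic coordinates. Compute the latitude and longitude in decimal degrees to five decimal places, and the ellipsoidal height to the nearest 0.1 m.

λ = atan2(Y, X) = 150.30120002°; p = √(X²+Y²) = 5209387.3 m.
Bowring's method on WGS84 (a = 6378137 m, b = 6356752.314 m) gives φ = -35.33179978°, h = 198.049 m.

lat -35.33180°, lon 150.30120°, h 198.0 m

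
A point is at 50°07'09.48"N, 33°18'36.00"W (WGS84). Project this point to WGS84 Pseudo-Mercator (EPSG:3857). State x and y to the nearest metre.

Web Mercator is spherical with R = a = 6378137 m.
x = R·λ = 6378137 × -0.581369174 = -3708052.238 m.
y = R·ln tan(π/4 + φ/2) = 6378137 × 1.013926510 = 6466962.191 m.

x -3708052 m, y 6466962 m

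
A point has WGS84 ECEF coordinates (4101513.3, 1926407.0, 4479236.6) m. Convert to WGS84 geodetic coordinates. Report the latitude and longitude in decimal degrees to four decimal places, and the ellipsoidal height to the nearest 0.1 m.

lat 44.8607°, lon 25.1586°, h 4037.2 m

λ = atan2(Y, X) = 25.15859958°; p = √(X²+Y²) = 4531385.6 m.
Bowring's method on WGS84 (a = 6378137 m, b = 6356752.314 m) gives φ = 44.86070023°, h = 4037.242 m.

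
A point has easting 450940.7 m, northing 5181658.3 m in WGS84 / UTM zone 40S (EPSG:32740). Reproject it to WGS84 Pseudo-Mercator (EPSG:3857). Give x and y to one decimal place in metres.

Unproject from UTM 40S (λ₀ = 57°) → φ = -43.51640021°, λ = 56.39299965°.
Web Mercator (R = 6378137 m): x = 6277640.005 m, y = -5390906.471 m.

x 6277640.0 m, y -5390906.5 m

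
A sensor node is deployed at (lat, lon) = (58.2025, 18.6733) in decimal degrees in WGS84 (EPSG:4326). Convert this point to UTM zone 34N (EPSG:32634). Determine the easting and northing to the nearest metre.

Zone 34 central meridian λ₀ = 6×34 − 183 = 21°; Δλ = -2.3267°.
Transverse Mercator on WGS84 with k₀ = 0.9996 gives E = 363264.579 m, N = 6453615.612 m.

E 363265 m, N 6453616 m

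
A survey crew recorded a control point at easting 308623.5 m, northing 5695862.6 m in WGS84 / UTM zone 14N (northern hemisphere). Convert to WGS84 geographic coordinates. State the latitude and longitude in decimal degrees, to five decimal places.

Zone 14N: λ₀ = -99°, k₀ = 0.9996, false easting 500000 m.
Meridian distance M = (N − FN)/k₀ = 5698141.9 m.
Inverse transverse Mercator on WGS84 gives φ = 51.38169970°, λ = -101.75019930°.

lat 51.38170°, lon -101.75020°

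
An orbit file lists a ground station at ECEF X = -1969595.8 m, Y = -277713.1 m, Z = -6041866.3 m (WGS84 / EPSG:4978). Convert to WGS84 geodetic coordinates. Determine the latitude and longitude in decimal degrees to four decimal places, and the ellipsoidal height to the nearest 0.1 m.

λ = atan2(Y, X) = -171.97420034°; p = √(X²+Y²) = 1989078.2 m.
Bowring's method on WGS84 (a = 6378137 m, b = 6356752.314 m) gives φ = -71.89159970°, h = 2029.260 m.

lat -71.8916°, lon -171.9742°, h 2029.3 m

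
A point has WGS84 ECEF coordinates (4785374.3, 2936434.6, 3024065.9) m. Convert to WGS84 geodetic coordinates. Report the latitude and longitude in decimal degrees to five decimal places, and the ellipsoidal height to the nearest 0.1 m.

lat 28.46860°, lon 31.53440°, h 3792.6 m

λ = atan2(Y, X) = 31.53439977°; p = √(X²+Y²) = 5614486.2 m.
Bowring's method on WGS84 (a = 6378137 m, b = 6356752.314 m) gives φ = 28.46859948°, h = 3792.613 m.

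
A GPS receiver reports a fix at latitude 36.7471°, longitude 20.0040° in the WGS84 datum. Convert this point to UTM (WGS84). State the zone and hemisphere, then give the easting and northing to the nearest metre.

Longitude 20.0040° lies in the 6° band [18°, 24°), giving zone 34; latitude is north of the equator, so 34N.
Zone 34 central meridian λ₀ = 6×34 − 183 = 21°; Δλ = -0.9960°.
Transverse Mercator on WGS84 with k₀ = 0.9996 gives E = 411085.918 m, N = 4067280.341 m.

Zone 34N: E 411086 m, N 4067280 m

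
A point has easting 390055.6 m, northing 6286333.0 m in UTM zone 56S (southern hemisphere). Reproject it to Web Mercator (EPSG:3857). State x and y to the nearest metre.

x 16900035 m, y -3969472 m

Unproject from UTM 56S (λ₀ = 153°) → φ = -33.55700015°, λ = 151.81559947°.
Web Mercator (R = 6378137 m): x = 16900035.228 m, y = -3969471.953 m.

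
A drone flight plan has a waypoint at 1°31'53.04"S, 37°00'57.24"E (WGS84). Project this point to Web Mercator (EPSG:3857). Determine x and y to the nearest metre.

Web Mercator is spherical with R = a = 6378137 m.
x = R·λ = 6378137 × 0.646049331 = 4120591.139 m.
y = R·ln tan(π/4 + φ/2) = 6378137 × -0.026731155 = -170494.969 m.

x 4120591 m, y -170495 m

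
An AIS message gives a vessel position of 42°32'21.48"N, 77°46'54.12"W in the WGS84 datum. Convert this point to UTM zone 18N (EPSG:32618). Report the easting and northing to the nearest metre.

E 271574 m, N 4713407 m

Zone 18 central meridian λ₀ = 6×18 − 183 = -75°; Δλ = -2.7817°.
Transverse Mercator on WGS84 with k₀ = 0.9996 gives E = 271573.810 m, N = 4713407.426 m.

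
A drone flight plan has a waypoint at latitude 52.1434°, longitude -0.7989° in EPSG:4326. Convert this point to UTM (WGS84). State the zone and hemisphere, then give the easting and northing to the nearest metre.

Longitude -0.7989° lies in the 6° band [-6°, 0°), giving zone 30; latitude is north of the equator, so 30N.
Zone 30 central meridian λ₀ = 6×30 − 183 = -3°; Δλ = +2.2011°.
Transverse Mercator on WGS84 with k₀ = 0.9996 gives E = 650614.293 m, N = 5779272.450 m.

Zone 30N: E 650614 m, N 5779272 m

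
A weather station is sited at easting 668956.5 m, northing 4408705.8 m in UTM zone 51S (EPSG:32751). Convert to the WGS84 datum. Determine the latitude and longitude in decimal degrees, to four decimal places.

Zone 51S: λ₀ = 123°, k₀ = 0.9996, false easting 500000 m, false northing 10000000 m.
Meridian distance M = (N − FN)/k₀ = -5593531.6 m.
Inverse transverse Mercator on WGS84 gives φ = -50.44929981°, λ = 125.37989981°.

lat -50.4493°, lon 125.3799°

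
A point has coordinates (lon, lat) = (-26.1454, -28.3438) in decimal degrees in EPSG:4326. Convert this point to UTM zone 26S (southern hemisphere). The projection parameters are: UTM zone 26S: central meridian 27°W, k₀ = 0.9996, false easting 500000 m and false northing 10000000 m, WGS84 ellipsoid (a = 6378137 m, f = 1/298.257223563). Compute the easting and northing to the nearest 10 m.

E 583760 m, N 6864420 m

Zone 26 central meridian λ₀ = 6×26 − 183 = -27°; Δλ = +0.8546°.
Transverse Mercator on WGS84 with k₀ = 0.9996 gives E = 583759.952 m, N = 6864415.606 m.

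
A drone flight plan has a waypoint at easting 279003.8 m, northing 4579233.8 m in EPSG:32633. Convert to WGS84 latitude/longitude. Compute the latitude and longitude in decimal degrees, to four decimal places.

Zone 33N: λ₀ = 15°, k₀ = 0.9996, false easting 500000 m.
Meridian distance M = (N − FN)/k₀ = 4581066.2 m.
Inverse transverse Mercator on WGS84 gives φ = 41.33430021°, λ = 12.35900051°.

lat 41.3343°, lon 12.3590°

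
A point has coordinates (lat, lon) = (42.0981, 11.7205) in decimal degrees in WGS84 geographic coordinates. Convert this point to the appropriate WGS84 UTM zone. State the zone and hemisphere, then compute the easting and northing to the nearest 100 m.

Longitude 11.7205° lies in the 6° band [6°, 12°), giving zone 32; latitude is north of the equator, so 32N.
Zone 32 central meridian λ₀ = 6×32 − 183 = 9°; Δλ = +2.7205°.
Transverse Mercator on WGS84 with k₀ = 0.9996 gives E = 724967.648 m, N = 4664250.237 m.

Zone 32N: E 725000 m, N 4664300 m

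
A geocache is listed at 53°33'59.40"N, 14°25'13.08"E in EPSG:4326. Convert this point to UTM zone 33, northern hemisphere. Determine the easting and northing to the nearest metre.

Zone 33 central meridian λ₀ = 6×33 − 183 = 15°; Δλ = -0.5797°.
Transverse Mercator on WGS84 with k₀ = 0.9996 gives E = 461607.433 m, N = 5935448.259 m.

E 461607 m, N 5935448 m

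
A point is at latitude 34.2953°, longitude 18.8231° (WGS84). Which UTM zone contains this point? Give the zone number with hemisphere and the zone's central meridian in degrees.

UTM zone = ⌊(λ + 180)/6⌋ + 1; 18.8231° ∈ [18°, 24°) → zone 34.
Hemisphere: N (φ ≥ 0).
Central meridian λ₀ = 6×34 − 183 = 21°.

Zone 34N, central meridian 21°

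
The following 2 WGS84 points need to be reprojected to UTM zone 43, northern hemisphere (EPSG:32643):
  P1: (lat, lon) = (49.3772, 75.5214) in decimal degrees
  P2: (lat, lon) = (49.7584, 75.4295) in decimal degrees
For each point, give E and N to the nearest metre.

UTM zone 43N: λ₀ = 75°, k₀ = 0.9996.
P1 (49.3772°, 75.5214°) → (537847.618, 5469519.403) m.
P2 (49.7584°, 75.4295°) → (530934.939, 5511857.579) m.

P1: E 537848 m, N 5469519 m; P2: E 530935 m, N 5511858 m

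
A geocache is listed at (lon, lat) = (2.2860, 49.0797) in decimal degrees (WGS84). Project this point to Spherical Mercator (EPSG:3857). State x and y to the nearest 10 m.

x 254480 m, y 6288400 m

Web Mercator is spherical with R = a = 6378137 m.
x = R·λ = 6378137 × 0.039898227 = 254476.356 m.
y = R·ln tan(π/4 + φ/2) = 6378137 × 0.985929849 = 6288395.652 m.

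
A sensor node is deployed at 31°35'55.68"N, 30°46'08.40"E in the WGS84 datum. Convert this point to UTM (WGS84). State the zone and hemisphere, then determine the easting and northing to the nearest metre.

Zone 36N: E 288333 m, N 3498127 m

Longitude 30.7690° lies in the 6° band [30°, 36°), giving zone 36; latitude is north of the equator, so 36N.
Zone 36 central meridian λ₀ = 6×36 − 183 = 33°; Δλ = -2.2310°.
Transverse Mercator on WGS84 with k₀ = 0.9996 gives E = 288333.401 m, N = 3498127.037 m.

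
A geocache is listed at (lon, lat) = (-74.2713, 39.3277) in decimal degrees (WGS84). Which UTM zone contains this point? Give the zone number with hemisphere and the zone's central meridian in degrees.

UTM zone = ⌊(λ + 180)/6⌋ + 1; -74.2713° ∈ [-78°, -72°) → zone 18.
Hemisphere: N (φ ≥ 0).
Central meridian λ₀ = 6×18 − 183 = -75°.

Zone 18N, central meridian -75°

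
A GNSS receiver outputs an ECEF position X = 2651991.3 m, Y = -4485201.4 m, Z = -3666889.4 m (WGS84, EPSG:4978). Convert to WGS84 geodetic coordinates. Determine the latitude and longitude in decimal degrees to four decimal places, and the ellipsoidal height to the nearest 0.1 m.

λ = atan2(Y, X) = -59.40520007°; p = √(X²+Y²) = 5210574.8 m.
Bowring's method on WGS84 (a = 6378137 m, b = 6356752.314 m) gives φ = -35.31690032°, h = 481.991 m.

lat -35.3169°, lon -59.4052°, h 482.0 m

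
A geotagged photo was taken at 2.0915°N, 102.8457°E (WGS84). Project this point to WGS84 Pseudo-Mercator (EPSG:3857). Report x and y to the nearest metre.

x 11448731 m, y 232876 m

Web Mercator is spherical with R = a = 6378137 m.
x = R·λ = 6378137 × 1.794996087 = 11448730.954 m.
y = R·ln tan(π/4 + φ/2) = 6378137 × 0.036511671 = 232876.439 m.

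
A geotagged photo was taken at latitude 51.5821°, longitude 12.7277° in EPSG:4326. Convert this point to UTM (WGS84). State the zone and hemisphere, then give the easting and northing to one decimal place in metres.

Longitude 12.7277° lies in the 6° band [12°, 18°), giving zone 33; latitude is north of the equator, so 33N.
Zone 33 central meridian λ₀ = 6×33 − 183 = 15°; Δλ = -2.2723°.
Transverse Mercator on WGS84 with k₀ = 0.9996 gives E = 342566.353 m, N = 5717006.375 m.

Zone 33N: E 342566.4 m, N 5717006.4 m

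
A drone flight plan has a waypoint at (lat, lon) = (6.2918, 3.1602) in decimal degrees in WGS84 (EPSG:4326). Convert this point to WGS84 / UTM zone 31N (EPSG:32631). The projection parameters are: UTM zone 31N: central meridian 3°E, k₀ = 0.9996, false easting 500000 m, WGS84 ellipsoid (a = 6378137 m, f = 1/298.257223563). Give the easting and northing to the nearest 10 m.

Zone 31 central meridian λ₀ = 6×31 − 183 = 3°; Δλ = +0.1602°.
Transverse Mercator on WGS84 with k₀ = 0.9996 gives E = 517719.610 m, N = 695463.663 m.

E 517720 m, N 695460 m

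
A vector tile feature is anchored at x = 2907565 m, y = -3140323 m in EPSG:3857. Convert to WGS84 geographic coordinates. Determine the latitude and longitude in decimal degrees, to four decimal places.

R = 6378137 m. λ = x/R = 26.11910079°.
φ = 2·arctan(exp(y/R)) − 90° = 2·arctan(0.61118) − 90° = -27.13479724°.

lat -27.1348°, lon 26.1191°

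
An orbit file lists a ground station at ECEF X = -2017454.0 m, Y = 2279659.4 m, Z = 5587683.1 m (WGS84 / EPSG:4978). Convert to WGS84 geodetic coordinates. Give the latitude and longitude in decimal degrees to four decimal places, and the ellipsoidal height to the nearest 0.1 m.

λ = atan2(Y, X) = 131.50820039°; p = √(X²+Y²) = 3044169.4 m.
Bowring's method on WGS84 (a = 6378137 m, b = 6356752.314 m) gives φ = 61.57980023°, h = 1482.332 m.

lat 61.5798°, lon 131.5082°, h 1482.3 m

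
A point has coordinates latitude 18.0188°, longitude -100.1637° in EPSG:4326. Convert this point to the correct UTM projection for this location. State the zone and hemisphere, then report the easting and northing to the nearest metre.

Longitude -100.1637° lies in the 6° band [-102°, -96°), giving zone 14; latitude is north of the equator, so 14N.
Zone 14 central meridian λ₀ = 6×14 − 183 = -99°; Δλ = -1.1637°.
Transverse Mercator on WGS84 with k₀ = 0.9996 gives E = 376813.834 m, N = 1992652.505 m.

Zone 14N: E 376814 m, N 1992653 m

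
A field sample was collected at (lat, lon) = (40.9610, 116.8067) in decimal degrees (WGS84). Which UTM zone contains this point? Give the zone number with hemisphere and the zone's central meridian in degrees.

Zone 50N, central meridian 117°

UTM zone = ⌊(λ + 180)/6⌋ + 1; 116.8067° ∈ [114°, 120°) → zone 50.
Hemisphere: N (φ ≥ 0).
Central meridian λ₀ = 6×50 − 183 = 117°.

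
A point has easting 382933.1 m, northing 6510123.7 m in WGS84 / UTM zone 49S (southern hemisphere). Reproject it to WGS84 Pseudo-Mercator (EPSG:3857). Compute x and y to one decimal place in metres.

Unproject from UTM 49S (λ₀ = 111°) → φ = -31.53790004°, λ = 109.76679957°.
Web Mercator (R = 6378137 m): x = 12219184.235 m, y = -3702804.510 m.

x 12219184.2 m, y -3702804.5 m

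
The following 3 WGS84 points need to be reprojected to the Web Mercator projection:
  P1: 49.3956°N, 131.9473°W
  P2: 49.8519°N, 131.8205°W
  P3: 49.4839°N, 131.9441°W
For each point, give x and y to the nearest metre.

P1: x -14688306 m, y 6342255 m; P2: x -14674191 m, y 6420667 m; P3: x -14687950 m, y 6357372 m

Web Mercator: x = R·λ, y = R·ln tan(π/4+φ/2), R = 6378137 m.
P1 (49.3956°, -131.9473°) → (-14688306.248, 6342254.974) m.
P2 (49.8519°, -131.8205°) → (-14674190.936, 6420666.925) m.
P3 (49.4839°, -131.9441°) → (-14687950.025, 6357371.553) m.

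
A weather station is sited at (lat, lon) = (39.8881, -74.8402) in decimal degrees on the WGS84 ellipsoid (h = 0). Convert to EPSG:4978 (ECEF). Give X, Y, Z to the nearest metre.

WGS84: a = 6378137 m, e² = 0.006694380; N(φ) = a/√(1−e²sin²φ) = 6386934.948 m.
X = (N+h)·cosφ·cosλ = 1281588.043 m; Y = (N+h)·cosφ·sinλ = -4730141.939 m; Z = (N(1−e²)+h)·sinφ = 4068459.941 m.

X 1281588 m, Y -4730142 m, Z 4068460 m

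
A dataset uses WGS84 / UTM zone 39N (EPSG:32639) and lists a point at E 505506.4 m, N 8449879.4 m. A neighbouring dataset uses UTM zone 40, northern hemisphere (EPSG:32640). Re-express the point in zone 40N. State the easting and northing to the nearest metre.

E 345202 m, N 8457476 m

UTM 39N → geographic: φ = 76.13159992°, λ = 51.20579838°.
UTM 40N (λ₀ = 57°) forward: E = 345202.284 m, N = 8457476.039 m.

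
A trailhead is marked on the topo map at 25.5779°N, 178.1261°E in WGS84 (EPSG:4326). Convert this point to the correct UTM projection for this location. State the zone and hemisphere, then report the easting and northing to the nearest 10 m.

Zone 60N: E 613100 m, N 2829420 m

Longitude 178.1261° lies in the 6° band [174°, 180°), giving zone 60; latitude is north of the equator, so 60N.
Zone 60 central meridian λ₀ = 6×60 − 183 = 177°; Δλ = +1.1261°.
Transverse Mercator on WGS84 with k₀ = 0.9996 gives E = 613101.749 m, N = 2829420.192 m.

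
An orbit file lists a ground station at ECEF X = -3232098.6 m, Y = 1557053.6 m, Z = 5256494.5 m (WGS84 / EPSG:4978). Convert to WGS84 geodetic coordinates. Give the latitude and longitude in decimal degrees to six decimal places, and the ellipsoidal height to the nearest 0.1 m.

lat 55.865100°, lon 154.277700°, h 562.9 m

λ = atan2(Y, X) = 154.27770039°; p = √(X²+Y²) = 3587600.5 m.
Bowring's method on WGS84 (a = 6378137 m, b = 6356752.314 m) gives φ = 55.86509974°, h = 562.901 m.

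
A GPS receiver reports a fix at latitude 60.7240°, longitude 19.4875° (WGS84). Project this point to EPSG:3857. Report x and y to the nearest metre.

x 2169339 m, y 8562723 m

Web Mercator is spherical with R = a = 6378137 m.
x = R·λ = 6378137 × 0.340121038 = 2169338.577 m.
y = R·ln tan(π/4 + φ/2) = 6378137 × 1.342511621 = 8562723.041 m.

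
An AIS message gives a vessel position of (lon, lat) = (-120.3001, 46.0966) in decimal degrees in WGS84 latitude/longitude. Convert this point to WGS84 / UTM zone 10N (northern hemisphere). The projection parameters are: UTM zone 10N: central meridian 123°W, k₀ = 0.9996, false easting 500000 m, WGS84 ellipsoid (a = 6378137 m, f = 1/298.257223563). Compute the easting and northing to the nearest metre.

E 708693 m, N 5108325 m

Zone 10 central meridian λ₀ = 6×10 − 183 = -123°; Δλ = +2.6999°.
Transverse Mercator on WGS84 with k₀ = 0.9996 gives E = 708692.531 m, N = 5108324.561 m.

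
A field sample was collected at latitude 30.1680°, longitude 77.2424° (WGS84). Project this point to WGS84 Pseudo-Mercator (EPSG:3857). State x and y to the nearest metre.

Web Mercator is spherical with R = a = 6378137 m.
x = R·λ = 6378137 × 1.348134202 = 8598584.636 m.
y = R·ln tan(π/4 + φ/2) = 6378137 × 0.552694777 = 3525163.007 m.

x 8598585 m, y 3525163 m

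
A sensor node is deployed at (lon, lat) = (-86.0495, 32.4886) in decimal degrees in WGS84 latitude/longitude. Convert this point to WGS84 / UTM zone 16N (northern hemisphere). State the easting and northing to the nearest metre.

E 589302 m, N 3594993 m

Zone 16 central meridian λ₀ = 6×16 − 183 = -87°; Δλ = +0.9505°.
Transverse Mercator on WGS84 with k₀ = 0.9996 gives E = 589302.189 m, N = 3594993.304 m.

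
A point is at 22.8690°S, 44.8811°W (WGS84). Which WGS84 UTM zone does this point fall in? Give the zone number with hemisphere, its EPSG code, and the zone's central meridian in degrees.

Zone 23S (EPSG:32723), central meridian -45°

UTM zone = ⌊(λ + 180)/6⌋ + 1; -44.8811° ∈ [-48°, -42°) → zone 23.
Hemisphere: S (φ < 0).
Central meridian λ₀ = 6×23 − 183 = -45°.
EPSG code: 32723.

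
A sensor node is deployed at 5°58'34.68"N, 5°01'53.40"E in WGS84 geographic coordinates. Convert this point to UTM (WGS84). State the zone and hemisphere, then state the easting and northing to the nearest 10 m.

Longitude 5.0315° lies in the 6° band [0°, 6°), giving zone 31; latitude is north of the equator, so 31N.
Zone 31 central meridian λ₀ = 6×31 − 183 = 3°; Δλ = +2.0315°.
Transverse Mercator on WGS84 with k₀ = 0.9996 gives E = 724881.059 m, N = 660999.937 m.

Zone 31N: E 724880 m, N 661000 m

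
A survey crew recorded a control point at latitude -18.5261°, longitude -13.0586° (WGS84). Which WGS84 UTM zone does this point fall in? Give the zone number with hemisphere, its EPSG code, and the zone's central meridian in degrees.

Zone 28S (EPSG:32728), central meridian -15°

UTM zone = ⌊(λ + 180)/6⌋ + 1; -13.0586° ∈ [-18°, -12°) → zone 28.
Hemisphere: S (φ < 0).
Central meridian λ₀ = 6×28 − 183 = -15°.
EPSG code: 32728.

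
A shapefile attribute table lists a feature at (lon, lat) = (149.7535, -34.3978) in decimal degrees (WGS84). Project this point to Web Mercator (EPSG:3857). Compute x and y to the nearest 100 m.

x 16670500 m, y -4082300 m

Web Mercator is spherical with R = a = 6378137 m.
x = R·λ = 6378137 × 2.613691641 = 16670483.365 m.
y = R·ln tan(π/4 + φ/2) = 6378137 × -0.640052533 = -4082342.743 m.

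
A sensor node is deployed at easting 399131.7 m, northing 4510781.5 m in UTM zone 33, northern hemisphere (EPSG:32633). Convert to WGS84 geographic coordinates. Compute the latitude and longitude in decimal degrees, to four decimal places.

lat 40.7418°, lon 13.8053°

Zone 33N: λ₀ = 15°, k₀ = 0.9996, false easting 500000 m.
Meridian distance M = (N − FN)/k₀ = 4512586.5 m.
Inverse transverse Mercator on WGS84 gives φ = 40.74180041°, λ = 13.80529963°.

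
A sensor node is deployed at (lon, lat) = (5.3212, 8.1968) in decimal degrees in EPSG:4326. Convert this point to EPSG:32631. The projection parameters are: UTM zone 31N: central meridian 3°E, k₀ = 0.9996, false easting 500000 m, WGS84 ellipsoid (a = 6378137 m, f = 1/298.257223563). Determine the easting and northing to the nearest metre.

Zone 31 central meridian λ₀ = 6×31 − 183 = 3°; Δλ = +2.3212°.
Transverse Mercator on WGS84 with k₀ = 0.9996 gives E = 755737.758 m, N = 906793.378 m.

E 755738 m, N 906793 m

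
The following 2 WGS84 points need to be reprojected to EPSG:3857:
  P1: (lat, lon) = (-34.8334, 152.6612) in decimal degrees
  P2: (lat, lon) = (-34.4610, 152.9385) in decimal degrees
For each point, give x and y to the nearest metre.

P1: x 16994167 m, y -4141264 m; P2: x 17025036 m, y -4090872 m

Web Mercator: x = R·λ, y = R·ln tan(π/4+φ/2), R = 6378137 m.
P1 (-34.8334°, 152.6612°) → (16994167.048, -4141263.854) m.
P2 (-34.4610°, 152.9385°) → (17025035.943, -4090872.316) m.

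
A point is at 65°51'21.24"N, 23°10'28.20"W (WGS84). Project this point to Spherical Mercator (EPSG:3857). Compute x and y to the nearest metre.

x -2579774 m, y 9837518 m

Web Mercator is spherical with R = a = 6378137 m.
x = R·λ = 6378137 × -0.404471328 = -2579773.539 m.
y = R·ln tan(π/4 + φ/2) = 6378137 × 1.542381136 = 9837518.191 m.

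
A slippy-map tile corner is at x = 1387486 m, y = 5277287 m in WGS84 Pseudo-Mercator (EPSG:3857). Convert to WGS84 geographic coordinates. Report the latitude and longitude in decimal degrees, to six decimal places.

R = 6378137 m. λ = x/R = 12.46399880°.
φ = 2·arctan(exp(y/R)) − 90° = 2·arctan(2.28737) − 90° = 42.77170285°.

lat 42.771703°, lon 12.463999°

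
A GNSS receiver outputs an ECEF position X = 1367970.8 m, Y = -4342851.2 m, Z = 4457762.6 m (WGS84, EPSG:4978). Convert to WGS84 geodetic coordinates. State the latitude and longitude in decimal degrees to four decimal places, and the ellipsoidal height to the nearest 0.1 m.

lat 44.5854°, lon -72.5159°, h 4431.4 m

λ = atan2(Y, X) = -72.51590067°; p = √(X²+Y²) = 4553207.7 m.
Bowring's method on WGS84 (a = 6378137 m, b = 6356752.314 m) gives φ = 44.58539977°, h = 4431.403 m.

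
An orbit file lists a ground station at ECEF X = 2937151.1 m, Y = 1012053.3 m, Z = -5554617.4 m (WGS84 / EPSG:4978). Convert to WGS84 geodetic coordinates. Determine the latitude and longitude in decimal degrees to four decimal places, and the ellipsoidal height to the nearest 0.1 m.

lat -60.9459°, lon 19.0124°, h 2516.5 m

λ = atan2(Y, X) = 19.01239988°; p = √(X²+Y²) = 3106623.3 m.
Bowring's method on WGS84 (a = 6378137 m, b = 6356752.314 m) gives φ = -60.94590012°, h = 2516.523 m.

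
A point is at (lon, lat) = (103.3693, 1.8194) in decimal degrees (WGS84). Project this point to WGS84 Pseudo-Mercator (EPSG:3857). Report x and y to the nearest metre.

Web Mercator is spherical with R = a = 6378137 m.
x = R·λ = 6378137 × 1.804134630 = 11507017.840 m.
y = R·ln tan(π/4 + φ/2) = 6378137 × 0.031759858 = 202568.728 m.

x 11507018 m, y 202569 m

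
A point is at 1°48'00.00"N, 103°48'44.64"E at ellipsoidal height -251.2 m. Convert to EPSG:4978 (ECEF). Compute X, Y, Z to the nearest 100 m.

WGS84: a = 6378137 m, e² = 0.006694380; N(φ) = a/√(1−e²sin²φ) = 6378158.064 m.
X = (N+h)·cosφ·cosλ = -1521933.256 m; Y = (N+h)·cosφ·sinλ = 6190418.488 m; Z = (N(1−e²)+h)·sinφ = 198993.725 m.

X -1521900 m, Y 6190400 m, Z 199000 m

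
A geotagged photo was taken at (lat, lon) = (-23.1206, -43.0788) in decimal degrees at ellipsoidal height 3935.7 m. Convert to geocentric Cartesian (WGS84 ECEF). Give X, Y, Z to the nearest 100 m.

WGS84: a = 6378137 m, e² = 0.006694380; N(φ) = a/√(1−e²sin²φ) = 6381431.285 m.
X = (N+h)·cosφ·cosλ = 4289359.955 m; Y = (N+h)·cosφ·sinλ = -4010936.165 m; Z = (N(1−e²)+h)·sinφ = -2490553.357 m.

X 4289400 m, Y -4010900 m, Z -2490600 m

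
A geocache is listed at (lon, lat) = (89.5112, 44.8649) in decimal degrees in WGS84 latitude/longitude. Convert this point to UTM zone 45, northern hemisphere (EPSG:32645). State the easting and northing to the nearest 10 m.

Zone 45 central meridian λ₀ = 6×45 − 183 = 87°; Δλ = +2.5112°.
Transverse Mercator on WGS84 with k₀ = 0.9996 gives E = 698385.925 m, N = 4971010.560 m.

E 698390 m, N 4971010 m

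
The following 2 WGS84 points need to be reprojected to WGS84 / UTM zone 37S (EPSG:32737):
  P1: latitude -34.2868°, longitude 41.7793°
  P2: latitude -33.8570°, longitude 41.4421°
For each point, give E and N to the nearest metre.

P1: E 755833 m, N 6202546 m; P2: E 725926 m, N 6251016 m

UTM zone 37S: λ₀ = 39°, k₀ = 0.9996.
P1 (-34.2868°, 41.7793°) → (755833.477, 6202546.341) m.
P2 (-33.8570°, 41.4421°) → (725925.992, 6251015.995) m.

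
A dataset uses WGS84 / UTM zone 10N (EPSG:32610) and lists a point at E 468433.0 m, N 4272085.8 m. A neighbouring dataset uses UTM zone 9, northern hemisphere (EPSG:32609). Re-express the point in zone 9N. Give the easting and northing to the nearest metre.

E 991097 m, N 4287123 m

UTM 10N → geographic: φ = 38.59670005°, λ = -123.36250034°.
UTM 9N (λ₀ = -129°) forward: E = 991096.743 m, N = 4287122.769 m.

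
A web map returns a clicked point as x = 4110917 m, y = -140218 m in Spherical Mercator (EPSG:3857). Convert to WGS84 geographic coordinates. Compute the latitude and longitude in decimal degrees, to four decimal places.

lat -1.2595°, lon 36.9290°

R = 6378137 m. λ = x/R = 36.92899573°.
φ = 2·arctan(exp(y/R)) − 90° = 2·arctan(0.97826) − 90° = -1.25949828°.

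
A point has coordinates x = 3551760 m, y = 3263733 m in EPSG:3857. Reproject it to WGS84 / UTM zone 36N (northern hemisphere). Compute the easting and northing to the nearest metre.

E 392548 m, N 3110647 m

Web Mercator inverse (R = 6378137 m) → φ = 28.11700129°, λ = 31.90600294°.
UTM 36N forward: E = 392548.198 m, N = 3110646.800 m.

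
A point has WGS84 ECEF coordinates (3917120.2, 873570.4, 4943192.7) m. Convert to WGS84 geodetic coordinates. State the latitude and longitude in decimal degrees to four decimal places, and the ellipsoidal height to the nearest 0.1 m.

λ = atan2(Y, X) = 12.57199986°; p = √(X²+Y²) = 4013347.2 m.
Bowring's method on WGS84 (a = 6378137 m, b = 6356752.314 m) gives φ = 51.11520001°, h = 2046.187 m.

lat 51.1152°, lon 12.5720°, h 2046.2 m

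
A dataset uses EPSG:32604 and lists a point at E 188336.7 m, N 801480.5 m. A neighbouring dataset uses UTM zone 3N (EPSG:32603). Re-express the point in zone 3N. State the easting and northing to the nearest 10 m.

UTM 4N → geographic: φ = 7.24210002°, λ = -161.82210012°.
UTM 3N (λ₀ = -165°) forward: E = 850993.746 m, N = 801740.348 m.

E 850990 m, N 801740 m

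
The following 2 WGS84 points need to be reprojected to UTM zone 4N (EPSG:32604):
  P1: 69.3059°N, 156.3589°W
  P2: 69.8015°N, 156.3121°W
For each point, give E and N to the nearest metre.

UTM zone 4N: λ₀ = -159°, k₀ = 0.9996.
P1 (69.3059°, -156.3589°) → (604131.690, 7690717.652) m.
P2 (69.8015°, -156.3121°) → (603546.827, 7746017.162) m.

P1: E 604132 m, N 7690718 m; P2: E 603547 m, N 7746017 m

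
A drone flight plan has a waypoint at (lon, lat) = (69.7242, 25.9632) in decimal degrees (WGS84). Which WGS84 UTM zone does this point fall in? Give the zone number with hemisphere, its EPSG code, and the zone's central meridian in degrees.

Zone 42N (EPSG:32642), central meridian 69°

UTM zone = ⌊(λ + 180)/6⌋ + 1; 69.7242° ∈ [66°, 72°) → zone 42.
Hemisphere: N (φ ≥ 0).
Central meridian λ₀ = 6×42 − 183 = 69°.
EPSG code: 32642.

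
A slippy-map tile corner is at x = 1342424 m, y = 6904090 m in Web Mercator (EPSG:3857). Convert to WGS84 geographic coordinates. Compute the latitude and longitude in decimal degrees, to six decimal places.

R = 6378137 m. λ = x/R = 12.05919997°.
φ = 2·arctan(exp(y/R)) − 90° = 2·arctan(2.95194) − 90° = 52.57129787°.

lat 52.571298°, lon 12.059200°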